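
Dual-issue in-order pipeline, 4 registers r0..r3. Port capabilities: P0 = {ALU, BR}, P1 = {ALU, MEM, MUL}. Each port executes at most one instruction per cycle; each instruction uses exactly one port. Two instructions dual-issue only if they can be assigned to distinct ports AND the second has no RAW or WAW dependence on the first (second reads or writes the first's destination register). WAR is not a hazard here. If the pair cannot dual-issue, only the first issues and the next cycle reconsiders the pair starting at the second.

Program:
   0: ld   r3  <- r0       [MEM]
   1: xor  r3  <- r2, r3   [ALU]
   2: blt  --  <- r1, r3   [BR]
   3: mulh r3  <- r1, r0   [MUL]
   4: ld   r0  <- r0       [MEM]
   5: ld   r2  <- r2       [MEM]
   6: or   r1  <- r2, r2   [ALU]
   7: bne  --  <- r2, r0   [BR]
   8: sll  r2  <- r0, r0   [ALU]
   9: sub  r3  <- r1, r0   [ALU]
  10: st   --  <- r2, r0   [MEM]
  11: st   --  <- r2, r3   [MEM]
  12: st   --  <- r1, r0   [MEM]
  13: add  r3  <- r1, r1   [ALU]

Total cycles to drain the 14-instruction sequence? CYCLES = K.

CYCLES = 10

t=0 i0:ld ; RAW+WAW r3
t=1 i1:xor ; RAW r3
t=2 i2,i3:blt/mulh ; dual
t=3 i4:ld ; no-port MEM/MEM
t=4 i5:ld ; RAW r2
t=5 i6,i7:or/bne ; dual
t=6 i8,i9:sll/sub ; dual
t=7 i10:st ; no-port MEM/MEM
t=8 i11:st ; no-port MEM/MEM
t=9 i12,i13:st/add ; dual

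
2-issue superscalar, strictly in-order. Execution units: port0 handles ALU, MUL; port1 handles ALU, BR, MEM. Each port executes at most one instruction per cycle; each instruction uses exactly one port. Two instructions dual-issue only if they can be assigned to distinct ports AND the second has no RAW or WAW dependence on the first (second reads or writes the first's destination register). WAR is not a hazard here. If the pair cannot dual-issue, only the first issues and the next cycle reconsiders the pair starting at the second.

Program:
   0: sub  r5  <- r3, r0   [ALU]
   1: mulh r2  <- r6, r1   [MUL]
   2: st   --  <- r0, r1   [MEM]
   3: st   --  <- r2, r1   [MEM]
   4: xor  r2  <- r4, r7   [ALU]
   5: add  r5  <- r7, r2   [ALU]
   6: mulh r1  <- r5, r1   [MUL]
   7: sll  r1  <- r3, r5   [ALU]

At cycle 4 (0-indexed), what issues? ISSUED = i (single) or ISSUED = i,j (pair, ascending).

0. sub/mulh @i0/i1  | 2-wide
1. st @i2  | no-port MEM/MEM
2. st/xor @i3/i4  | 2-wide
3. add @i5  | RAW r5
4. mulh @i6  | WAW r1
5. sll @i7  | tail

ISSUED = 6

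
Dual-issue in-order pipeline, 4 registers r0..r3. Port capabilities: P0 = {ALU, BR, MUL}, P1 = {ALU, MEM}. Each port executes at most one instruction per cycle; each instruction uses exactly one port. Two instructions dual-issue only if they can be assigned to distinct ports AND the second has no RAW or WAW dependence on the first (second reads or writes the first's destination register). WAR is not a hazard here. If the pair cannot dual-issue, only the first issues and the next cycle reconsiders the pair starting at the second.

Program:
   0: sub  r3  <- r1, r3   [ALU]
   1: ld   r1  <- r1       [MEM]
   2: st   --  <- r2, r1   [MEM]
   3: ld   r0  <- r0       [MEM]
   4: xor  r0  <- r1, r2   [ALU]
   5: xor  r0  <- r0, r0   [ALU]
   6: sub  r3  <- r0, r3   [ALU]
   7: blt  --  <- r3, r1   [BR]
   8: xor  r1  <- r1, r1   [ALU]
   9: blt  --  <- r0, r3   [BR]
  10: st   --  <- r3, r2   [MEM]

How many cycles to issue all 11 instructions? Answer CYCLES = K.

CYCLES = 8

#0 head=0: sub.ALU+ld.MEM i0,i1 2-wide
#1 head=2: st.MEM i2 no-port MEM/MEM
#2 head=3: ld.MEM i3 WAW r0
#3 head=4: xor.ALU i4 RAW+WAW r0
#4 head=5: xor.ALU i5 RAW r0
#5 head=6: sub.ALU i6 RAW r3
#6 head=7: blt.BR+xor.ALU i7,i8 2-wide
#7 head=9: blt.BR+st.MEM i9,i10 2-wide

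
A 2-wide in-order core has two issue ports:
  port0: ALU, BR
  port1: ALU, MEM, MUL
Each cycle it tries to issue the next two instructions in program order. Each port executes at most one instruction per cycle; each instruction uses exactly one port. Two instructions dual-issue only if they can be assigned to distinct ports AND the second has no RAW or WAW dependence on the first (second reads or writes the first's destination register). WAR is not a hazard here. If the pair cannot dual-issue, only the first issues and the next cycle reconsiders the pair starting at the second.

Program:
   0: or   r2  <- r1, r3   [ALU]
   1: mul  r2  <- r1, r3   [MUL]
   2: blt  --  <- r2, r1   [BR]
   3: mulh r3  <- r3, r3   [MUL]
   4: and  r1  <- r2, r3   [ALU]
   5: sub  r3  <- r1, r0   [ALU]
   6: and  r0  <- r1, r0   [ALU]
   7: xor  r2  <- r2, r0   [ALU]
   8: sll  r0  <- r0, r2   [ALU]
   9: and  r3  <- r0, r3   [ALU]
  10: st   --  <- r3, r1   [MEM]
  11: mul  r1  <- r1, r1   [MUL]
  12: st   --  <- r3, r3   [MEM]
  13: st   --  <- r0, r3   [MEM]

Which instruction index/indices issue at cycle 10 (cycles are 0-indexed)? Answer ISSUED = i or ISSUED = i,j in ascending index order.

ISSUED = 12

t=0 i0:or ; WAW r2
t=1 i1:mul ; RAW r2
t=2 i2/i3:blt;mulh ; 2-wide
t=3 i4:and ; RAW r1
t=4 i5/i6:sub;and ; 2-wide
t=5 i7:xor ; RAW r2
t=6 i8:sll ; RAW r0
t=7 i9:and ; RAW r3
t=8 i10:st ; no-port MEM/MUL
t=9 i11:mul ; no-port MUL/MEM
t=10 i12:st ; no-port MEM/MEM
t=11 i13:st ; tail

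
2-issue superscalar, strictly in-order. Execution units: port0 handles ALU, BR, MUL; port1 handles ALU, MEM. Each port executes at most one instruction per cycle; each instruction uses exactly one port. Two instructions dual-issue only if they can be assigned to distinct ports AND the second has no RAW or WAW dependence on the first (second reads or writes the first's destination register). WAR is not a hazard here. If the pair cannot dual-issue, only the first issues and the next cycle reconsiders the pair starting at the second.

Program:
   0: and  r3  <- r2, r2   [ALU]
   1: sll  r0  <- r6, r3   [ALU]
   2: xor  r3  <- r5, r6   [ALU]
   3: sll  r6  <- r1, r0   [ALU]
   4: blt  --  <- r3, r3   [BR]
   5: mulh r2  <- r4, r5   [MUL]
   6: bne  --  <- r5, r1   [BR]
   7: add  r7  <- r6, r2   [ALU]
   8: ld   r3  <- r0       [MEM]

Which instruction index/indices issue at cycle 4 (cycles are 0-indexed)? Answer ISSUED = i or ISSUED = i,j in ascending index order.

[0] i0  and  -- RAW r3
[1] i1/i2  sll+xor  -- dual
[2] i3/i4  sll+blt  -- dual
[3] i5  mulh  -- no-port MUL/BR
[4] i6/i7  bne+add  -- dual
[5] i8  ld  -- tail

ISSUED = 6,7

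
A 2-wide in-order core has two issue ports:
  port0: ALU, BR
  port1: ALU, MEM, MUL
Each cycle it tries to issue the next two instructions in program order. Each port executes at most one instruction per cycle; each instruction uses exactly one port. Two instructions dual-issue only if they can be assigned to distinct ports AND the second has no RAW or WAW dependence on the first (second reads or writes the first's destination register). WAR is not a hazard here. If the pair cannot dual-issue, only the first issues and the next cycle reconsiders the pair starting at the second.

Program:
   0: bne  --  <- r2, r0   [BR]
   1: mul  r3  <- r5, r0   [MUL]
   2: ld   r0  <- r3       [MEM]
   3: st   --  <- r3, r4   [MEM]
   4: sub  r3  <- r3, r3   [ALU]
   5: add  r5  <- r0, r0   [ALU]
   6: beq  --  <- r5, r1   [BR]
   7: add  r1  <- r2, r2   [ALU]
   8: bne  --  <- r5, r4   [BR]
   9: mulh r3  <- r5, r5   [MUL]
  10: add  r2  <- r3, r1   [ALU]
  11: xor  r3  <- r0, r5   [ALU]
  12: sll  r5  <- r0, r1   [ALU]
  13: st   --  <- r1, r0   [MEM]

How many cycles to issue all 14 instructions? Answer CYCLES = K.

0. bne;mul @i0+i1  | 2-wide
1. ld @i2  | no-port MEM/MEM
2. st;sub @i3+i4  | 2-wide
3. add @i5  | RAW r5
4. beq;add @i6+i7  | 2-wide
5. bne;mulh @i8+i9  | 2-wide
6. add;xor @i10+i11  | 2-wide
7. sll;st @i12+i13  | 2-wide

CYCLES = 8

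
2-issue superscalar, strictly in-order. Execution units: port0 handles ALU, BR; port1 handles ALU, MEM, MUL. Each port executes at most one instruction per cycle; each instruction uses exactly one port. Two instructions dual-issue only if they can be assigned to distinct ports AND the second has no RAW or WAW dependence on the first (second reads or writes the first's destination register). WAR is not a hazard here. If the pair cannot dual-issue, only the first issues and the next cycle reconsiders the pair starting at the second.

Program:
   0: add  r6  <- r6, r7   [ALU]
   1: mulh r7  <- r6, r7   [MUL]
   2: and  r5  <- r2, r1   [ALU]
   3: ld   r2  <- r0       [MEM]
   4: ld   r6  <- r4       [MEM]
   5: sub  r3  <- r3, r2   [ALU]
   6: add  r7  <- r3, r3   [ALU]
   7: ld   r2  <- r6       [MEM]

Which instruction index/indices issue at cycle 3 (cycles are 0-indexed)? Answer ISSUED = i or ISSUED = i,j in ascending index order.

ISSUED = 4,5

#0 head=0: add.ALU i0 RAW r6
#1 head=1: mulh.MUL/and.ALU i1+i2 dual
#2 head=3: ld.MEM i3 no-port MEM/MEM
#3 head=4: ld.MEM/sub.ALU i4+i5 dual
#4 head=6: add.ALU/ld.MEM i6+i7 dual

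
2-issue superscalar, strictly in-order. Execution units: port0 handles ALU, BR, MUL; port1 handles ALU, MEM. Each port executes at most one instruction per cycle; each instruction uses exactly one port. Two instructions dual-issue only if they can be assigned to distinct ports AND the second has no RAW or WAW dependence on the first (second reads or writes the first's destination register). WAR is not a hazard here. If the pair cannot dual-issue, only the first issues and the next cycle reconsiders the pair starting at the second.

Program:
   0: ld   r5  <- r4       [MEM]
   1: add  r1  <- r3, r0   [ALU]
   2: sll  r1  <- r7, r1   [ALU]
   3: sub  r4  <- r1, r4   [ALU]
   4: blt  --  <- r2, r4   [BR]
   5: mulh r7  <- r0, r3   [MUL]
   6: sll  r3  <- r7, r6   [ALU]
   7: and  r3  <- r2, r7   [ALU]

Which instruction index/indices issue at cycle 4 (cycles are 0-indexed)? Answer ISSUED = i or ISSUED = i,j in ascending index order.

#0 head=0: ld/add i0/i1 2-wide
#1 head=2: sll i2 RAW r1
#2 head=3: sub i3 RAW r4
#3 head=4: blt i4 no-port BR/MUL
#4 head=5: mulh i5 RAW r7
#5 head=6: sll i6 WAW r3
#6 head=7: and i7 tail

ISSUED = 5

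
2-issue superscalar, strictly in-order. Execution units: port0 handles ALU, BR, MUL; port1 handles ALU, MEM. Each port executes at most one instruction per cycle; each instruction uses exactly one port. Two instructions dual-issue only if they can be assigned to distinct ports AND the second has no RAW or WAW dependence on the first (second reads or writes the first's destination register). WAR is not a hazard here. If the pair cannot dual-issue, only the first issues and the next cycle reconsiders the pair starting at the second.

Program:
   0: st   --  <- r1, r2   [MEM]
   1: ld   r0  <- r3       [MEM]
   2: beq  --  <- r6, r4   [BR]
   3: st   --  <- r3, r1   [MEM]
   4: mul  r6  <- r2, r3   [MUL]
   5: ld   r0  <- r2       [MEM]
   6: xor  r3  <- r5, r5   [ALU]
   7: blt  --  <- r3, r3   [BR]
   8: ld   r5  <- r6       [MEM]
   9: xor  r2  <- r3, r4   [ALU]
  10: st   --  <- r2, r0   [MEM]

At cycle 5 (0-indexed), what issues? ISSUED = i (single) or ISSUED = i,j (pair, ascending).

0. st.MEM @i0  | no-port MEM/MEM
1. ld.MEM beq.BR @i1/i2  | dual
2. st.MEM mul.MUL @i3/i4  | dual
3. ld.MEM xor.ALU @i5/i6  | dual
4. blt.BR ld.MEM @i7/i8  | dual
5. xor.ALU @i9  | RAW r2
6. st.MEM @i10  | tail

ISSUED = 9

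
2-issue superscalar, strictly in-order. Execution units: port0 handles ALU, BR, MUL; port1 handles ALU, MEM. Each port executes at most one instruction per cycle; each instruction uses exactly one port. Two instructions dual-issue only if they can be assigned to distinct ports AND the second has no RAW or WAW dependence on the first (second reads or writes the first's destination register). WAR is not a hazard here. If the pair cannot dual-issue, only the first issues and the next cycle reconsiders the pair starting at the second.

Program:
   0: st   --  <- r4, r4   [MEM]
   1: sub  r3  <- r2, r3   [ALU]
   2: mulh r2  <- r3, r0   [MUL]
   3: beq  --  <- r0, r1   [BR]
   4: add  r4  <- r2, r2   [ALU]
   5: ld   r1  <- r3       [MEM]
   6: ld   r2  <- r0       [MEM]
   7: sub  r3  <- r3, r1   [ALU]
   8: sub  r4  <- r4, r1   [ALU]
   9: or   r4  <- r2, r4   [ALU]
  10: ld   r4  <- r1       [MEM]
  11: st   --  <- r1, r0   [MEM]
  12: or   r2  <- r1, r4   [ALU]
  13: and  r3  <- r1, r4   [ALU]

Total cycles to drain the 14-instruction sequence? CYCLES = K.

CYCLES = 10

t=0 i0/i1:st/sub ; dual
t=1 i2:mulh ; no-port MUL/BR
t=2 i3/i4:beq/add ; dual
t=3 i5:ld ; no-port MEM/MEM
t=4 i6/i7:ld/sub ; dual
t=5 i8:sub ; RAW+WAW r4
t=6 i9:or ; WAW r4
t=7 i10:ld ; no-port MEM/MEM
t=8 i11/i12:st/or ; dual
t=9 i13:and ; tail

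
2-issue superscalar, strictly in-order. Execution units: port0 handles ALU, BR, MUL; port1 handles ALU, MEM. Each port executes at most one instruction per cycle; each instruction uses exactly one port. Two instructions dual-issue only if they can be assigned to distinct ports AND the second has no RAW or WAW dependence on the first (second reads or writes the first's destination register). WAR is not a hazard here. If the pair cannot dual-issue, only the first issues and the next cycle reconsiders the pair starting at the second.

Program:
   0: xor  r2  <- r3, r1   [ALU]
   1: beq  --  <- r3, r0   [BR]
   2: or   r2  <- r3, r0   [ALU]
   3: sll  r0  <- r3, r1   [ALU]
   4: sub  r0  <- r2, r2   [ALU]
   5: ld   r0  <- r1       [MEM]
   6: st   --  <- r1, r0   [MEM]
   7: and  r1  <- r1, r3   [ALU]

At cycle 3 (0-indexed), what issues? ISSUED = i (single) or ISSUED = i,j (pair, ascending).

0. xor.ALU;beq.BR @i0/i1  | 2-wide
1. or.ALU;sll.ALU @i2/i3  | 2-wide
2. sub.ALU @i4  | WAW r0
3. ld.MEM @i5  | no-port MEM/MEM
4. st.MEM;and.ALU @i6/i7  | 2-wide

ISSUED = 5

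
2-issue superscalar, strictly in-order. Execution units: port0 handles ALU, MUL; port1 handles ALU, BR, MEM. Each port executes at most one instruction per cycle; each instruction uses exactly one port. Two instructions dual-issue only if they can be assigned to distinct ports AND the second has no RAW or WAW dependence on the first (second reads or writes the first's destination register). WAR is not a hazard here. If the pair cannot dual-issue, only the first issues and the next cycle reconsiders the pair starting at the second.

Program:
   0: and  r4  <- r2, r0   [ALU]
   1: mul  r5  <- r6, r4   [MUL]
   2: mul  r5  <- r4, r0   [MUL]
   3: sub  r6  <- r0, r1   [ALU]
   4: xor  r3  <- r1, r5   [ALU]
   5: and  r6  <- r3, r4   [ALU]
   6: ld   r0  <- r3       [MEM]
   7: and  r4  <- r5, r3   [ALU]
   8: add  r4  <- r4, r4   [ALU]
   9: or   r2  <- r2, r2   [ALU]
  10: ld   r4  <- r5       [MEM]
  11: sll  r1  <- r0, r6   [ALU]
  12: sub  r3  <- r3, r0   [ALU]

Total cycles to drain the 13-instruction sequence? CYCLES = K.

c0: i0 and.ALU  RAW r4
c1: i1 mul.MUL  no-port MUL/MUL
c2: i2&i3 mul.MUL sub.ALU  pair
c3: i4 xor.ALU  RAW r3
c4: i5&i6 and.ALU ld.MEM  pair
c5: i7 and.ALU  RAW+WAW r4
c6: i8&i9 add.ALU or.ALU  pair
c7: i10&i11 ld.MEM sll.ALU  pair
c8: i12 sub.ALU  tail

CYCLES = 9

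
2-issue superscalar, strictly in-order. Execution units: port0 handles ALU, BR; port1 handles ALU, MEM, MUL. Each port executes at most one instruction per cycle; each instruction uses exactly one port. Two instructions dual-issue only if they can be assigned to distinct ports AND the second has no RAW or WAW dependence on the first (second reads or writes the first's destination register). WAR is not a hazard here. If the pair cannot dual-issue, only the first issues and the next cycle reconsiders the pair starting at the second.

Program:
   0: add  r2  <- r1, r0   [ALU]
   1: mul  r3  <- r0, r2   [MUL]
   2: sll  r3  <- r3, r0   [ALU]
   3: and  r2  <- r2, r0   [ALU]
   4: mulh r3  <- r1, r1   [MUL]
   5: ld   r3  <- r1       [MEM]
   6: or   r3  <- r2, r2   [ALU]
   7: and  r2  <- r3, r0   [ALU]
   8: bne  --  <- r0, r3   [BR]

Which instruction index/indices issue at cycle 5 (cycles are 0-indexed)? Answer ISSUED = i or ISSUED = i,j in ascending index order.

0. add @i0  | RAW r2
1. mul @i1  | RAW+WAW r3
2. sll;and @i2,i3  | 2-wide
3. mulh @i4  | no-port MUL/MEM
4. ld @i5  | WAW r3
5. or @i6  | RAW r3
6. and;bne @i7,i8  | 2-wide

ISSUED = 6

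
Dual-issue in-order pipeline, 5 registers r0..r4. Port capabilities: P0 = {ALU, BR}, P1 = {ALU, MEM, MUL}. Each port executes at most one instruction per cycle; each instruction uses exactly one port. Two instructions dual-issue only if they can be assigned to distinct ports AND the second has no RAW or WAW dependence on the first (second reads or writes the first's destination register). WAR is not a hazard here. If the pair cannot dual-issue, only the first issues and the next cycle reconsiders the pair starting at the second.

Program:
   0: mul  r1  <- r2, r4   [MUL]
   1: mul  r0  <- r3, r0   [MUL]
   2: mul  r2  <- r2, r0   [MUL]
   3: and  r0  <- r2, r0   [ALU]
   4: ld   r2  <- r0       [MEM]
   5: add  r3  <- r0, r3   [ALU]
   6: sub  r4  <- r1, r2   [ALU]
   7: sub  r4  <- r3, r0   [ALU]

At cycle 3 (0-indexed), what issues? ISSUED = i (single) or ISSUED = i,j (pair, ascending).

ISSUED = 3

#0 head=0: mul i0 no-port MUL/MUL
#1 head=1: mul i1 no-port MUL/MUL
#2 head=2: mul i2 RAW r2
#3 head=3: and i3 RAW r0
#4 head=4: ld;add i4/i5 2-wide
#5 head=6: sub i6 WAW r4
#6 head=7: sub i7 tail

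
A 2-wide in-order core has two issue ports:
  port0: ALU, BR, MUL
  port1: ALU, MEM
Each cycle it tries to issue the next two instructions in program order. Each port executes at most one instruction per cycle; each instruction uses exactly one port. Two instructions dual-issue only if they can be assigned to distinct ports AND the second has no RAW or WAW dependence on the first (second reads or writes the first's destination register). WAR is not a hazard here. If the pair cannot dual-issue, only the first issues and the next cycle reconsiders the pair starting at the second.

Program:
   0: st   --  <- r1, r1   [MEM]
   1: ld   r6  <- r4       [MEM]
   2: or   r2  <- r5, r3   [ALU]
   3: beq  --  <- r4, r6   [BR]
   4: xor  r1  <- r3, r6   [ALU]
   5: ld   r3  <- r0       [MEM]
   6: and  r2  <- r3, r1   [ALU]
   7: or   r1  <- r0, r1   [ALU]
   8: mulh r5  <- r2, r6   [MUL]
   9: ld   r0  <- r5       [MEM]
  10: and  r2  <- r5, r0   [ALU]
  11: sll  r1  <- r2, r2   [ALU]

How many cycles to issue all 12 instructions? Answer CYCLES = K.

CYCLES = 9

#0 head=0: st i0 no-port MEM/MEM
#1 head=1: ld+or i1+i2 pair
#2 head=3: beq+xor i3+i4 pair
#3 head=5: ld i5 RAW r3
#4 head=6: and+or i6+i7 pair
#5 head=8: mulh i8 RAW r5
#6 head=9: ld i9 RAW r0
#7 head=10: and i10 RAW r2
#8 head=11: sll i11 tail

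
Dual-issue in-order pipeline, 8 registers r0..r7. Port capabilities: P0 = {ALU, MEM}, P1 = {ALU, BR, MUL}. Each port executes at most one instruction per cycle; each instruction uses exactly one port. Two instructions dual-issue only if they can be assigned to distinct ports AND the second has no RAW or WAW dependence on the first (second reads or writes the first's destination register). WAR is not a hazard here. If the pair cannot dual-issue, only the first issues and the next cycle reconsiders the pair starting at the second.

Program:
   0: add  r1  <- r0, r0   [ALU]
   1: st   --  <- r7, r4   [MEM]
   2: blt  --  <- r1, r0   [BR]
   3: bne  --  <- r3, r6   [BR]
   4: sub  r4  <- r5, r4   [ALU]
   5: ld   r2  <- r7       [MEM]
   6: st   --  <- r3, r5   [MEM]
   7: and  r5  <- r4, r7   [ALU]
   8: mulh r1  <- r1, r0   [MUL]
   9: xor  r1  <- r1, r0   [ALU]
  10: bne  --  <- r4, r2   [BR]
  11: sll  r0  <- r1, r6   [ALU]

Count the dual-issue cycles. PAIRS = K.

#0 head=0: add.ALU st.MEM i0&i1 dual
#1 head=2: blt.BR i2 no-port BR/BR
#2 head=3: bne.BR sub.ALU i3&i4 dual
#3 head=5: ld.MEM i5 no-port MEM/MEM
#4 head=6: st.MEM and.ALU i6&i7 dual
#5 head=8: mulh.MUL i8 RAW+WAW r1
#6 head=9: xor.ALU bne.BR i9&i10 dual
#7 head=11: sll.ALU i11 tail

PAIRS = 4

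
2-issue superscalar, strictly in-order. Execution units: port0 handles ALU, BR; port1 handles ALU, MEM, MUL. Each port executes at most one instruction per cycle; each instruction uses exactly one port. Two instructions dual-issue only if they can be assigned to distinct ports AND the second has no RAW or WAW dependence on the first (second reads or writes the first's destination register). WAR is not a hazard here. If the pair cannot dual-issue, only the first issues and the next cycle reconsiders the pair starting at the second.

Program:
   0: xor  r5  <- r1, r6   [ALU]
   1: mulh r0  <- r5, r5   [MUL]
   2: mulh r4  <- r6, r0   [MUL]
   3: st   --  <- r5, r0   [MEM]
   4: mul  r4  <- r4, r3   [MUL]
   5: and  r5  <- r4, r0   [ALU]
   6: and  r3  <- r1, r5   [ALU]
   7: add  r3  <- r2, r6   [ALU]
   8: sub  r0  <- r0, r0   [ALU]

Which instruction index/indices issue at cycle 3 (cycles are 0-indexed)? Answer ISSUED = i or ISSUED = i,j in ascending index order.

ISSUED = 3

  cy0 -> i0 (xor.ALU) RAW r5
  cy1 -> i1 (mulh.MUL) no-port MUL/MUL
  cy2 -> i2 (mulh.MUL) no-port MUL/MEM
  cy3 -> i3 (st.MEM) no-port MEM/MUL
  cy4 -> i4 (mul.MUL) RAW r4
  cy5 -> i5 (and.ALU) RAW r5
  cy6 -> i6 (and.ALU) WAW r3
  cy7 -> i7&i8 (add.ALU sub.ALU) pair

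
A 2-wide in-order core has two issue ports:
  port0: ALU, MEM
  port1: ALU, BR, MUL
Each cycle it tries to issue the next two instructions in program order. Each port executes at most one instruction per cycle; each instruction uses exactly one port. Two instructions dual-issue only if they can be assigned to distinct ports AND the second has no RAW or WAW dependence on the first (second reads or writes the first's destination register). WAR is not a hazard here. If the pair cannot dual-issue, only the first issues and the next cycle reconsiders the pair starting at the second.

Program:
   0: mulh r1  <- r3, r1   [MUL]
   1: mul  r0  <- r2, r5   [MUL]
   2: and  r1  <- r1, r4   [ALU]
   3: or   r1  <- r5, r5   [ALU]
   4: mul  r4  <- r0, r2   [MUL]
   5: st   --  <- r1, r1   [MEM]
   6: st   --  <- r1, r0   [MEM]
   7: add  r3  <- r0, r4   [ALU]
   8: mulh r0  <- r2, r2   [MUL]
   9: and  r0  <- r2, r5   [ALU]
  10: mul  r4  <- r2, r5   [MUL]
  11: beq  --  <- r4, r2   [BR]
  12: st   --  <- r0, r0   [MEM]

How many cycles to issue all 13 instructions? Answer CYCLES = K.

#0 head=0: mulh.MUL i0 no-port MUL/MUL
#1 head=1: mul.MUL/and.ALU i1/i2 2-wide
#2 head=3: or.ALU/mul.MUL i3/i4 2-wide
#3 head=5: st.MEM i5 no-port MEM/MEM
#4 head=6: st.MEM/add.ALU i6/i7 2-wide
#5 head=8: mulh.MUL i8 WAW r0
#6 head=9: and.ALU/mul.MUL i9/i10 2-wide
#7 head=11: beq.BR/st.MEM i11/i12 2-wide

CYCLES = 8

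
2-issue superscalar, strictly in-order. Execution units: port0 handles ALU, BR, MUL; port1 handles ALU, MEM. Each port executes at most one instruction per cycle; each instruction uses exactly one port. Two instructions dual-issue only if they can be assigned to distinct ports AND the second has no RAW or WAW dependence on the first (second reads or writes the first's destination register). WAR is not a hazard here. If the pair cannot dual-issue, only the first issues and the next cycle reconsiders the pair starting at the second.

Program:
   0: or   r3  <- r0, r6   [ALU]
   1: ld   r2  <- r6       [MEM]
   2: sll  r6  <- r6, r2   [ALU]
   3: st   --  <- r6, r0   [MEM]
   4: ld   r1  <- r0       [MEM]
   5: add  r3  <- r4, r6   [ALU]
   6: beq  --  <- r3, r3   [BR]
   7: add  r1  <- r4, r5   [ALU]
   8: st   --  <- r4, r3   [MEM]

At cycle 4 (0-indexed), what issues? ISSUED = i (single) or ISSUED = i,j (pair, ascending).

ISSUED = 6,7

t=0 i0&i1:or;ld ; dual
t=1 i2:sll ; RAW r6
t=2 i3:st ; no-port MEM/MEM
t=3 i4&i5:ld;add ; dual
t=4 i6&i7:beq;add ; dual
t=5 i8:st ; tail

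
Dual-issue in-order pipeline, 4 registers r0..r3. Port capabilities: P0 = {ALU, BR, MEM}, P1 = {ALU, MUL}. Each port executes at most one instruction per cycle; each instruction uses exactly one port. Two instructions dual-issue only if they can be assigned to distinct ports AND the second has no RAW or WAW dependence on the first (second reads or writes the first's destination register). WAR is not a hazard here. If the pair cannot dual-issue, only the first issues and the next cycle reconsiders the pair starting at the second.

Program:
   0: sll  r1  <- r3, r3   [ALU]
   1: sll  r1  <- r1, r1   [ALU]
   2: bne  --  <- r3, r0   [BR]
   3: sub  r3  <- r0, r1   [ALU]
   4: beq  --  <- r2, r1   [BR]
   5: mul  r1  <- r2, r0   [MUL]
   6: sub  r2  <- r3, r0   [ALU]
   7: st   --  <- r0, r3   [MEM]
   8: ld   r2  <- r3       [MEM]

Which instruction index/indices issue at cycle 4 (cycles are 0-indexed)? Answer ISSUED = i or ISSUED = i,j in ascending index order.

ISSUED = 7

#0 head=0: sll.ALU i0 RAW+WAW r1
#1 head=1: sll.ALU bne.BR i1&i2 dual
#2 head=3: sub.ALU beq.BR i3&i4 dual
#3 head=5: mul.MUL sub.ALU i5&i6 dual
#4 head=7: st.MEM i7 no-port MEM/MEM
#5 head=8: ld.MEM i8 tail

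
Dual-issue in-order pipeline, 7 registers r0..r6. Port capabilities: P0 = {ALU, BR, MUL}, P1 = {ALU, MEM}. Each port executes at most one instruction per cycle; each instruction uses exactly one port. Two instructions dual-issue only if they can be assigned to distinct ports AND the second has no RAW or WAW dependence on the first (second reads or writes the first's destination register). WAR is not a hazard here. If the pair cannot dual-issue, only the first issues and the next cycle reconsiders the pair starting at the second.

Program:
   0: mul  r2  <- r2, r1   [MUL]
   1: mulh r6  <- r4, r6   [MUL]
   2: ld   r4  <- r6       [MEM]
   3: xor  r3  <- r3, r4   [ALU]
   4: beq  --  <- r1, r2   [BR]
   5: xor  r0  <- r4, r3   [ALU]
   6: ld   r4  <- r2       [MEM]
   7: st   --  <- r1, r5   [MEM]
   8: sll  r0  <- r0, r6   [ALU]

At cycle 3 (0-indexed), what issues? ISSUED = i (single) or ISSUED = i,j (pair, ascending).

ISSUED = 3,4

t=0 i0:mul ; no-port MUL/MUL
t=1 i1:mulh ; RAW r6
t=2 i2:ld ; RAW r4
t=3 i3&i4:xor;beq ; 2-wide
t=4 i5&i6:xor;ld ; 2-wide
t=5 i7&i8:st;sll ; 2-wide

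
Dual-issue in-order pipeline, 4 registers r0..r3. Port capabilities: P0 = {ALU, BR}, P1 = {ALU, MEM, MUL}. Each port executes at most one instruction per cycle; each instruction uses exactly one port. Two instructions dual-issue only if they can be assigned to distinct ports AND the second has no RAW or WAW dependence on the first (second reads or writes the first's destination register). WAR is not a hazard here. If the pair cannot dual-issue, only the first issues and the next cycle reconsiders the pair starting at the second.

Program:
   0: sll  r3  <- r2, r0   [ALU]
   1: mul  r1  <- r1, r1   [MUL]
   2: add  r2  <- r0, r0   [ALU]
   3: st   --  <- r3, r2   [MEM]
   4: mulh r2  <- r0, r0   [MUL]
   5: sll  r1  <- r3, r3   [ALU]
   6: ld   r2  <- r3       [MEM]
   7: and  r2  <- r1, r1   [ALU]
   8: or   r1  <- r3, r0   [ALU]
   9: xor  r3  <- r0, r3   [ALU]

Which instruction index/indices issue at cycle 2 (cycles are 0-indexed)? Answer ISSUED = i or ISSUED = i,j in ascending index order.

ISSUED = 3

0. sll.ALU+mul.MUL @i0,i1  | 2-wide
1. add.ALU @i2  | RAW r2
2. st.MEM @i3  | no-port MEM/MUL
3. mulh.MUL+sll.ALU @i4,i5  | 2-wide
4. ld.MEM @i6  | WAW r2
5. and.ALU+or.ALU @i7,i8  | 2-wide
6. xor.ALU @i9  | tail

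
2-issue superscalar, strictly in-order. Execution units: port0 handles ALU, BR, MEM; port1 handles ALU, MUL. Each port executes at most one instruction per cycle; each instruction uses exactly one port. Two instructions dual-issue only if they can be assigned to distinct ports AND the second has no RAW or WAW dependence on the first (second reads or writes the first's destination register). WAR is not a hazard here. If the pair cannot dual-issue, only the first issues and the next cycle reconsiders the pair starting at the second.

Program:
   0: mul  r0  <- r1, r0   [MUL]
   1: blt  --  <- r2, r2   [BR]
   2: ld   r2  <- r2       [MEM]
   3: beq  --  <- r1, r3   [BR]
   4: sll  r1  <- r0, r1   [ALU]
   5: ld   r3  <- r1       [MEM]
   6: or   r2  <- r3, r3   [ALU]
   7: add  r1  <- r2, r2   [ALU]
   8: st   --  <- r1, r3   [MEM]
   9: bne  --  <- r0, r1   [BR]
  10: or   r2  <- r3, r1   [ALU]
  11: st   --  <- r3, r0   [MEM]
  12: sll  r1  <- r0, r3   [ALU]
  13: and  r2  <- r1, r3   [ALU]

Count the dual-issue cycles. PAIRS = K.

PAIRS = 4

0. mul/blt @i0,i1  | pair
1. ld @i2  | no-port MEM/BR
2. beq/sll @i3,i4  | pair
3. ld @i5  | RAW r3
4. or @i6  | RAW r2
5. add @i7  | RAW r1
6. st @i8  | no-port MEM/BR
7. bne/or @i9,i10  | pair
8. st/sll @i11,i12  | pair
9. and @i13  | tail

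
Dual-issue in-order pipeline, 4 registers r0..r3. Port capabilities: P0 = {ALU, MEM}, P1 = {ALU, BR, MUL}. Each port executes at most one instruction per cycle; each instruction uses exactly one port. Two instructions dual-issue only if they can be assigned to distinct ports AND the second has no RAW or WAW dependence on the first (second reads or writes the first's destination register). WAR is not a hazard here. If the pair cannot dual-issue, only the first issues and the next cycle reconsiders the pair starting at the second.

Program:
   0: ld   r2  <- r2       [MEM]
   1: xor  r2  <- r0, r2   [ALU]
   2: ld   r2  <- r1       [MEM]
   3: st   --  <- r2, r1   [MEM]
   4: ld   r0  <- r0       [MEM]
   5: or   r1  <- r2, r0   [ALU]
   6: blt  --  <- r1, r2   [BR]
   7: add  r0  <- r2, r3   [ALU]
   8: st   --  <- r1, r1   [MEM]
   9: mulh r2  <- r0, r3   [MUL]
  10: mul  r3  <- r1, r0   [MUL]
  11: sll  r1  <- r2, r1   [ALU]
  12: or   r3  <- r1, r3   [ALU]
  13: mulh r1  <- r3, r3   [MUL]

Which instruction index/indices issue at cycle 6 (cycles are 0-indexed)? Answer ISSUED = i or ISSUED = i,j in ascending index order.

0. ld @i0  | RAW+WAW r2
1. xor @i1  | WAW r2
2. ld @i2  | no-port MEM/MEM
3. st @i3  | no-port MEM/MEM
4. ld @i4  | RAW r0
5. or @i5  | RAW r1
6. blt;add @i6&i7  | pair
7. st;mulh @i8&i9  | pair
8. mul;sll @i10&i11  | pair
9. or @i12  | RAW r3
10. mulh @i13  | tail

ISSUED = 6,7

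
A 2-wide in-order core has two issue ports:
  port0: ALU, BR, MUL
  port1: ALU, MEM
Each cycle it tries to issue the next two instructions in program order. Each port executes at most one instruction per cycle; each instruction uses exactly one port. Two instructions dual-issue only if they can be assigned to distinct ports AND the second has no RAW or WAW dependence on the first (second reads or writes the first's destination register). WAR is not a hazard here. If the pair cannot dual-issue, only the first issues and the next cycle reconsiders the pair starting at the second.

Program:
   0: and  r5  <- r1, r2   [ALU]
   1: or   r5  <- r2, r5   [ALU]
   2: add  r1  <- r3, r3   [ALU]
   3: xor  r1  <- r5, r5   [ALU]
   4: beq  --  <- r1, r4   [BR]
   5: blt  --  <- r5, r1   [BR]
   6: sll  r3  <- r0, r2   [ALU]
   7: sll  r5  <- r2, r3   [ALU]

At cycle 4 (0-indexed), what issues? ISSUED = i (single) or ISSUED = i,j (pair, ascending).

ISSUED = 5,6

  cy0 -> i0 (and.ALU) RAW+WAW r5
  cy1 -> i1,i2 (or.ALU+add.ALU) pair
  cy2 -> i3 (xor.ALU) RAW r1
  cy3 -> i4 (beq.BR) no-port BR/BR
  cy4 -> i5,i6 (blt.BR+sll.ALU) pair
  cy5 -> i7 (sll.ALU) tail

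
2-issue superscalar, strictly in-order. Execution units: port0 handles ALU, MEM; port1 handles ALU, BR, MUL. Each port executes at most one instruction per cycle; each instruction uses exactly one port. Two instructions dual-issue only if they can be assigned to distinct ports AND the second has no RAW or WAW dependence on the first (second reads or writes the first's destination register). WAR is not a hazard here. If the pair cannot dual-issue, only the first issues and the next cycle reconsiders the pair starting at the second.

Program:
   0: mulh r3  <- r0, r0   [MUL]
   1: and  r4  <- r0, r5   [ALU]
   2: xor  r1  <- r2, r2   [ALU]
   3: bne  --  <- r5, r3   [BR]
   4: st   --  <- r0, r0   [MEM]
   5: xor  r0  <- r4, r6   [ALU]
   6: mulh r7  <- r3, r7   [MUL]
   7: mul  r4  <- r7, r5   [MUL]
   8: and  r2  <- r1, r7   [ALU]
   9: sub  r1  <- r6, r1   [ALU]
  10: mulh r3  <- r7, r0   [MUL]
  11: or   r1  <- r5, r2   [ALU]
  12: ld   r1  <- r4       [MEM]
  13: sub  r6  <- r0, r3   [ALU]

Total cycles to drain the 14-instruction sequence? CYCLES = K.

  cy0 -> i0+i1 (mulh.MUL+and.ALU) dual
  cy1 -> i2+i3 (xor.ALU+bne.BR) dual
  cy2 -> i4+i5 (st.MEM+xor.ALU) dual
  cy3 -> i6 (mulh.MUL) no-port MUL/MUL
  cy4 -> i7+i8 (mul.MUL+and.ALU) dual
  cy5 -> i9+i10 (sub.ALU+mulh.MUL) dual
  cy6 -> i11 (or.ALU) WAW r1
  cy7 -> i12+i13 (ld.MEM+sub.ALU) dual

CYCLES = 8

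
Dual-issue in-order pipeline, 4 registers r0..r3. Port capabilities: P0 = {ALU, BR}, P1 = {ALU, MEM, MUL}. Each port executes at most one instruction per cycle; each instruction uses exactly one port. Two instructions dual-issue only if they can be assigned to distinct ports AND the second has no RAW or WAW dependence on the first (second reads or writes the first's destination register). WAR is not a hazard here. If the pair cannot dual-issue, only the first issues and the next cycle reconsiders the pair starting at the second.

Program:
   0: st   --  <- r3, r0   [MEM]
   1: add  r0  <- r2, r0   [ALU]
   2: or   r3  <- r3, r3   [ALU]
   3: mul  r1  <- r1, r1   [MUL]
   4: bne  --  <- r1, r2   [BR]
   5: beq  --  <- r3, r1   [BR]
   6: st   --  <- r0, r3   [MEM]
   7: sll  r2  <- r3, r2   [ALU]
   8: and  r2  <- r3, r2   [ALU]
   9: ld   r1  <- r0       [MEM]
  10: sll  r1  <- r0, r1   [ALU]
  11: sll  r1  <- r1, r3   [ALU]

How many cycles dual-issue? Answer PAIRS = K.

[0] i0&i1  st+add  -- 2-wide
[1] i2&i3  or+mul  -- 2-wide
[2] i4  bne  -- no-port BR/BR
[3] i5&i6  beq+st  -- 2-wide
[4] i7  sll  -- RAW+WAW r2
[5] i8&i9  and+ld  -- 2-wide
[6] i10  sll  -- RAW+WAW r1
[7] i11  sll  -- tail

PAIRS = 4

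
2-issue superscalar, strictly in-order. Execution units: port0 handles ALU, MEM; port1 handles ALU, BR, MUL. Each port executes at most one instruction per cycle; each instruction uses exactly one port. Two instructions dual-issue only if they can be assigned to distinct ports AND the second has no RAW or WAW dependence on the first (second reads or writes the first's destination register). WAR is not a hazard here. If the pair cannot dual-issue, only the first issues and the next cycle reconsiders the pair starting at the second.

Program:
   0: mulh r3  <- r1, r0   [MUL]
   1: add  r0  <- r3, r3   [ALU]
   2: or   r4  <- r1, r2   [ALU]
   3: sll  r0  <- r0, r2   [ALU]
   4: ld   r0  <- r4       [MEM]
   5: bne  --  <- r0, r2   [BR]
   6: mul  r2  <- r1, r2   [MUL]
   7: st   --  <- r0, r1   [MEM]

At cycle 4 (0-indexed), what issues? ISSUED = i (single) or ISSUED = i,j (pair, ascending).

#0 head=0: mulh i0 RAW r3
#1 head=1: add+or i1/i2 dual
#2 head=3: sll i3 WAW r0
#3 head=4: ld i4 RAW r0
#4 head=5: bne i5 no-port BR/MUL
#5 head=6: mul+st i6/i7 dual

ISSUED = 5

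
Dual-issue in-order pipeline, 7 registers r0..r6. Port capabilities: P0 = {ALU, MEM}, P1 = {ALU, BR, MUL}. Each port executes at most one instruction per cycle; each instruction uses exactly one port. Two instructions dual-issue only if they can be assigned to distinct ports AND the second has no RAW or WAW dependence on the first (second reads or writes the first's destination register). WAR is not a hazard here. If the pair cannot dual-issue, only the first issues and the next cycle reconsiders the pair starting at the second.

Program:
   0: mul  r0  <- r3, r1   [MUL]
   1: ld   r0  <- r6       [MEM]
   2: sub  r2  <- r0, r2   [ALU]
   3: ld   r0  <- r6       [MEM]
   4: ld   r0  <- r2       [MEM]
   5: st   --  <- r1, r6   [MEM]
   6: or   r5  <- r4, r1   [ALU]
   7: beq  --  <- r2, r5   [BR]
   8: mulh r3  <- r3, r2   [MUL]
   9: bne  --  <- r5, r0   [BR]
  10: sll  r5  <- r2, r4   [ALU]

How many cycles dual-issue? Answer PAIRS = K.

PAIRS = 3

0. mul.MUL @i0  | WAW r0
1. ld.MEM @i1  | RAW r0
2. sub.ALU ld.MEM @i2&i3  | dual
3. ld.MEM @i4  | no-port MEM/MEM
4. st.MEM or.ALU @i5&i6  | dual
5. beq.BR @i7  | no-port BR/MUL
6. mulh.MUL @i8  | no-port MUL/BR
7. bne.BR sll.ALU @i9&i10  | dual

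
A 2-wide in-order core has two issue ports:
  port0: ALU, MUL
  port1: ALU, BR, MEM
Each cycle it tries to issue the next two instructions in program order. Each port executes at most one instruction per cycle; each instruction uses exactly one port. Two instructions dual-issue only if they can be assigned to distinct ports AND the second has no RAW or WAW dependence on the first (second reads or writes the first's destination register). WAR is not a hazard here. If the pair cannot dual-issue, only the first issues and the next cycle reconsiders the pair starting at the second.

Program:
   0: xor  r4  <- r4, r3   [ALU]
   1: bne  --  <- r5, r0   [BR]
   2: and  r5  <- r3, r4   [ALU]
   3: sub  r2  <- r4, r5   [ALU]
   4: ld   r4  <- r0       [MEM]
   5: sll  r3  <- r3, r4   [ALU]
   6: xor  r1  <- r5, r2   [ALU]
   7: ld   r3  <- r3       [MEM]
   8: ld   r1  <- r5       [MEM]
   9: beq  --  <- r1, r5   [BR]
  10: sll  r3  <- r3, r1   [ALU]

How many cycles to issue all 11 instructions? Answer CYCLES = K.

CYCLES = 7

t=0 i0/i1:xor;bne ; dual
t=1 i2:and ; RAW r5
t=2 i3/i4:sub;ld ; dual
t=3 i5/i6:sll;xor ; dual
t=4 i7:ld ; no-port MEM/MEM
t=5 i8:ld ; no-port MEM/BR
t=6 i9/i10:beq;sll ; dual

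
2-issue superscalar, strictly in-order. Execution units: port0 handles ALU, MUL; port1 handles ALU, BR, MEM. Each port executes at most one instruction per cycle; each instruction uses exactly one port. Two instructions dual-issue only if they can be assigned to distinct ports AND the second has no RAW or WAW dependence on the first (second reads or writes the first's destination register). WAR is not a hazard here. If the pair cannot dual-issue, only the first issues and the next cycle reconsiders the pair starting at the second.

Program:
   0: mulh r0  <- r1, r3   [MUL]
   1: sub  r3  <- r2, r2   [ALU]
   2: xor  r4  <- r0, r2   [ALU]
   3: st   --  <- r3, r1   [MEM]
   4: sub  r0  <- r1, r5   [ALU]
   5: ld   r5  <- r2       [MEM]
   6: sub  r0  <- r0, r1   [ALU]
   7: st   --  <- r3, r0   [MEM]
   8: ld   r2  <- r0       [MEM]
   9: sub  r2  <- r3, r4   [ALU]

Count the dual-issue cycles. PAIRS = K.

#0 head=0: mulh;sub i0&i1 pair
#1 head=2: xor;st i2&i3 pair
#2 head=4: sub;ld i4&i5 pair
#3 head=6: sub i6 RAW r0
#4 head=7: st i7 no-port MEM/MEM
#5 head=8: ld i8 WAW r2
#6 head=9: sub i9 tail

PAIRS = 3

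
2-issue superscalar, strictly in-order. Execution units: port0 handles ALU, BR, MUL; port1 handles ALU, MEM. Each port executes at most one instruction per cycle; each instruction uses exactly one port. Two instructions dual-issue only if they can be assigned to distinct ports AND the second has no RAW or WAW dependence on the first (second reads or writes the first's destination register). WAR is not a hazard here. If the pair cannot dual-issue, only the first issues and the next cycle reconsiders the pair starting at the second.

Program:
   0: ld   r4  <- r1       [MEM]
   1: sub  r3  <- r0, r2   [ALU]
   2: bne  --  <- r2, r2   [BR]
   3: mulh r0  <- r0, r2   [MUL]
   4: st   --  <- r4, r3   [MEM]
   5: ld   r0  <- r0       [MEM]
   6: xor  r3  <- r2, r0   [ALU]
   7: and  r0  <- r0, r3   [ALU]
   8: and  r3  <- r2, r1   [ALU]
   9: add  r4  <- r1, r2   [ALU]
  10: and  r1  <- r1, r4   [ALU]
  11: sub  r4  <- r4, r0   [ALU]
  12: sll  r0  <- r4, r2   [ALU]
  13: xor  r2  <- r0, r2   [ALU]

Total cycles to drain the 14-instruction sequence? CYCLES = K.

  cy0 -> i0,i1 (ld.MEM sub.ALU) 2-wide
  cy1 -> i2 (bne.BR) no-port BR/MUL
  cy2 -> i3,i4 (mulh.MUL st.MEM) 2-wide
  cy3 -> i5 (ld.MEM) RAW r0
  cy4 -> i6 (xor.ALU) RAW r3
  cy5 -> i7,i8 (and.ALU and.ALU) 2-wide
  cy6 -> i9 (add.ALU) RAW r4
  cy7 -> i10,i11 (and.ALU sub.ALU) 2-wide
  cy8 -> i12 (sll.ALU) RAW r0
  cy9 -> i13 (xor.ALU) tail

CYCLES = 10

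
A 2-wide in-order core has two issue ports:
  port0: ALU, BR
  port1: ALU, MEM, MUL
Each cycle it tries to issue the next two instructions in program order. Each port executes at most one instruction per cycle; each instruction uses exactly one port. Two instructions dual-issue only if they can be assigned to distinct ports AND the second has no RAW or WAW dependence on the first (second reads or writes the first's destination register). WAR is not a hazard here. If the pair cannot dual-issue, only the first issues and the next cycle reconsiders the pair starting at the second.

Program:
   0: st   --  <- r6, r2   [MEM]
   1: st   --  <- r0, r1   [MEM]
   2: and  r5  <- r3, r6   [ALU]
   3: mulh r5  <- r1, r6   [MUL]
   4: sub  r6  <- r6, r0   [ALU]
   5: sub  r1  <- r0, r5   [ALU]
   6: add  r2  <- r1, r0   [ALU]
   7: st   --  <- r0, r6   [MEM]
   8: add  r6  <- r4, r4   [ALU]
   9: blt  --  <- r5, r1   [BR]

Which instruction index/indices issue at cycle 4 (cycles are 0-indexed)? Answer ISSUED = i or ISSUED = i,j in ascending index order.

[0] i0  st  -- no-port MEM/MEM
[1] i1+i2  st+and  -- dual
[2] i3+i4  mulh+sub  -- dual
[3] i5  sub  -- RAW r1
[4] i6+i7  add+st  -- dual
[5] i8+i9  add+blt  -- dual

ISSUED = 6,7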